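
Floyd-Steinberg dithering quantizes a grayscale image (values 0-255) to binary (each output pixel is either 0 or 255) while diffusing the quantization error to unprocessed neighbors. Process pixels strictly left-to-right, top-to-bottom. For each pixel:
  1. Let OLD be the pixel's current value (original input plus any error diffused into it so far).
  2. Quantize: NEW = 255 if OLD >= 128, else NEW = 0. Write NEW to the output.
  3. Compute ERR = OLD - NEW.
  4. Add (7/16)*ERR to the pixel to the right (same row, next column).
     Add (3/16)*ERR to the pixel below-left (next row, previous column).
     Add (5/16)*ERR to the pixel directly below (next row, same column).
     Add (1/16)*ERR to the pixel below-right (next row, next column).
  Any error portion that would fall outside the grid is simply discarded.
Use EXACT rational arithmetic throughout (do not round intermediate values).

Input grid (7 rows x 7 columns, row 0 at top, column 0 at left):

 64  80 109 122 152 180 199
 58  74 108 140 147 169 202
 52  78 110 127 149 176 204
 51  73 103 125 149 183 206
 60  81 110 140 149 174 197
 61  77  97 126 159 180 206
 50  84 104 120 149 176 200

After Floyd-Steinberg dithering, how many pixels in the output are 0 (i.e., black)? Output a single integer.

Answer: 24

Derivation:
(0,0): OLD=64 → NEW=0, ERR=64
(0,1): OLD=108 → NEW=0, ERR=108
(0,2): OLD=625/4 → NEW=255, ERR=-395/4
(0,3): OLD=5043/64 → NEW=0, ERR=5043/64
(0,4): OLD=190949/1024 → NEW=255, ERR=-70171/1024
(0,5): OLD=2457923/16384 → NEW=255, ERR=-1719997/16384
(0,6): OLD=40126677/262144 → NEW=255, ERR=-26720043/262144
(1,0): OLD=393/4 → NEW=0, ERR=393/4
(1,1): OLD=4359/32 → NEW=255, ERR=-3801/32
(1,2): OLD=47819/1024 → NEW=0, ERR=47819/1024
(1,3): OLD=680075/4096 → NEW=255, ERR=-364405/4096
(1,4): OLD=18849165/262144 → NEW=0, ERR=18849165/262144
(1,5): OLD=302528933/2097152 → NEW=255, ERR=-232244827/2097152
(1,6): OLD=3863320139/33554432 → NEW=0, ERR=3863320139/33554432
(2,0): OLD=30941/512 → NEW=0, ERR=30941/512
(2,1): OLD=1347031/16384 → NEW=0, ERR=1347031/16384
(2,2): OLD=35771605/262144 → NEW=255, ERR=-31075115/262144
(2,3): OLD=133665181/2097152 → NEW=0, ERR=133665181/2097152
(2,4): OLD=2902961697/16777216 → NEW=255, ERR=-1375228383/16777216
(2,5): OLD=70659150527/536870912 → NEW=255, ERR=-66242932033/536870912
(2,6): OLD=1538257067945/8589934592 → NEW=255, ERR=-652176253015/8589934592
(3,0): OLD=22360997/262144 → NEW=0, ERR=22360997/262144
(3,1): OLD=246545049/2097152 → NEW=0, ERR=246545049/2097152
(3,2): OLD=2256166375/16777216 → NEW=255, ERR=-2022023705/16777216
(3,3): OLD=4658095199/67108864 → NEW=0, ERR=4658095199/67108864
(3,4): OLD=1156206534309/8589934592 → NEW=255, ERR=-1034226786651/8589934592
(3,5): OLD=4975830362519/68719476736 → NEW=0, ERR=4975830362519/68719476736
(3,6): OLD=226764062438665/1099511627776 → NEW=255, ERR=-53611402644215/1099511627776
(4,0): OLD=3647340947/33554432 → NEW=0, ERR=3647340947/33554432
(4,1): OLD=79471599807/536870912 → NEW=255, ERR=-57430482753/536870912
(4,2): OLD=394265450369/8589934592 → NEW=0, ERR=394265450369/8589934592
(4,3): OLD=10422268034555/68719476736 → NEW=255, ERR=-7101198533125/68719476736
(4,4): OLD=46223575956021/549755813888 → NEW=0, ERR=46223575956021/549755813888
(4,5): OLD=3813021627490225/17592186044416 → NEW=255, ERR=-672985813835855/17592186044416
(4,6): OLD=47724570076415911/281474976710656 → NEW=255, ERR=-24051548984801369/281474976710656
(5,0): OLD=643481837613/8589934592 → NEW=0, ERR=643481837613/8589934592
(5,1): OLD=6304624646967/68719476736 → NEW=0, ERR=6304624646967/68719476736
(5,2): OLD=68950460523021/549755813888 → NEW=0, ERR=68950460523021/549755813888
(5,3): OLD=735408359913017/4398046511104 → NEW=255, ERR=-386093500418503/4398046511104
(5,4): OLD=37502811172252015/281474976710656 → NEW=255, ERR=-34273307888965265/281474976710656
(5,5): OLD=234203868266071335/2251799813685248 → NEW=0, ERR=234203868266071335/2251799813685248
(5,6): OLD=8013155120206032553/36028797018963968 → NEW=255, ERR=-1174188119629779287/36028797018963968
(6,0): OLD=99628728834221/1099511627776 → NEW=0, ERR=99628728834221/1099511627776
(6,1): OLD=3175583139680441/17592186044416 → NEW=255, ERR=-1310424301645639/17592186044416
(6,2): OLD=28113363054673627/281474976710656 → NEW=0, ERR=28113363054673627/281474976710656
(6,3): OLD=273079144327072453/2251799813685248 → NEW=0, ERR=273079144327072453/2251799813685248
(6,4): OLD=400865261446279267/2251799813685248 → NEW=255, ERR=-173343691043458973/2251799813685248
(6,5): OLD=92869360701143943931/576460752303423488 → NEW=255, ERR=-54128131136229045509/576460752303423488
(6,6): OLD=1431798630123083761837/9223372036854775808 → NEW=255, ERR=-920161239274884069203/9223372036854775808
Output grid:
  Row 0: ..#.###  (3 black, running=3)
  Row 1: .#.#.#.  (4 black, running=7)
  Row 2: ..#.###  (3 black, running=10)
  Row 3: ..#.#.#  (4 black, running=14)
  Row 4: .#.#.##  (3 black, running=17)
  Row 5: ...##.#  (4 black, running=21)
  Row 6: .#..###  (3 black, running=24)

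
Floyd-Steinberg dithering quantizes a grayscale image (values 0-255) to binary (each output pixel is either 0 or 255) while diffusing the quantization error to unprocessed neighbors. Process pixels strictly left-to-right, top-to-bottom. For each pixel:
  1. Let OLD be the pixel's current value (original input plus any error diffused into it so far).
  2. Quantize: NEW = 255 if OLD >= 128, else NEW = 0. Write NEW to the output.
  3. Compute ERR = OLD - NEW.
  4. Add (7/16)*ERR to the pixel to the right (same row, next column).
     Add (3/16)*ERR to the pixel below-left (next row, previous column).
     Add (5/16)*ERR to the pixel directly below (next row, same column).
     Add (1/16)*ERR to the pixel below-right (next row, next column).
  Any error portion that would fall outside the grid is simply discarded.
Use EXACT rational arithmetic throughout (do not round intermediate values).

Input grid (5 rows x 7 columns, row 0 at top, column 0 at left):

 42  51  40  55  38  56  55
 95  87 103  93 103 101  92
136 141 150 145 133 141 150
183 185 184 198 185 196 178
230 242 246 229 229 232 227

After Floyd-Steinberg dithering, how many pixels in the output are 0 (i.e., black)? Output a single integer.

(0,0): OLD=42 → NEW=0, ERR=42
(0,1): OLD=555/8 → NEW=0, ERR=555/8
(0,2): OLD=9005/128 → NEW=0, ERR=9005/128
(0,3): OLD=175675/2048 → NEW=0, ERR=175675/2048
(0,4): OLD=2474909/32768 → NEW=0, ERR=2474909/32768
(0,5): OLD=46684491/524288 → NEW=0, ERR=46684491/524288
(0,6): OLD=788164877/8388608 → NEW=0, ERR=788164877/8388608
(1,0): OLD=15505/128 → NEW=0, ERR=15505/128
(1,1): OLD=181751/1024 → NEW=255, ERR=-79369/1024
(1,2): OLD=3653443/32768 → NEW=0, ERR=3653443/32768
(1,3): OLD=24529223/131072 → NEW=255, ERR=-8894137/131072
(1,4): OLD=998009781/8388608 → NEW=0, ERR=998009781/8388608
(1,5): OLD=13637444805/67108864 → NEW=255, ERR=-3475315515/67108864
(1,6): OLD=111959249131/1073741824 → NEW=0, ERR=111959249131/1073741824
(2,0): OLD=2610317/16384 → NEW=255, ERR=-1567603/16384
(2,1): OLD=54208735/524288 → NEW=0, ERR=54208735/524288
(2,2): OLD=1782661213/8388608 → NEW=255, ERR=-356433827/8388608
(2,3): OLD=9024860341/67108864 → NEW=255, ERR=-8087899979/67108864
(2,4): OLD=55566504645/536870912 → NEW=0, ERR=55566504645/536870912
(2,5): OLD=3385890378135/17179869184 → NEW=255, ERR=-994976263785/17179869184
(2,6): OLD=42333911353745/274877906944 → NEW=255, ERR=-27759954916975/274877906944
(3,0): OLD=1446924989/8388608 → NEW=255, ERR=-692170051/8388608
(3,1): OLD=11224936953/67108864 → NEW=255, ERR=-5887823367/67108864
(3,2): OLD=62385698555/536870912 → NEW=0, ERR=62385698555/536870912
(3,3): OLD=489469672237/2147483648 → NEW=255, ERR=-58138658003/2147483648
(3,4): OLD=51431857493693/274877906944 → NEW=255, ERR=-18662008777027/274877906944
(3,5): OLD=298477569630855/2199023255552 → NEW=255, ERR=-262273360534905/2199023255552
(3,6): OLD=3189149549624281/35184372088832 → NEW=0, ERR=3189149549624281/35184372088832
(4,0): OLD=201610347379/1073741824 → NEW=255, ERR=-72193817741/1073741824
(4,1): OLD=3466862173783/17179869184 → NEW=255, ERR=-914004468137/17179869184
(4,2): OLD=68301035026041/274877906944 → NEW=255, ERR=-1792831244679/274877906944
(4,3): OLD=466674771268611/2199023255552 → NEW=255, ERR=-94076158897149/2199023255552
(4,4): OLD=2902926838790809/17592186044416 → NEW=255, ERR=-1583080602535271/17592186044416
(4,5): OLD=94638103440871577/562949953421312 → NEW=255, ERR=-48914134681562983/562949953421312
(4,6): OLD=1890225271728271103/9007199254740992 → NEW=255, ERR=-406610538230681857/9007199254740992
Output grid:
  Row 0: .......  (7 black, running=7)
  Row 1: .#.#.#.  (4 black, running=11)
  Row 2: #.##.##  (2 black, running=13)
  Row 3: ##.###.  (2 black, running=15)
  Row 4: #######  (0 black, running=15)

Answer: 15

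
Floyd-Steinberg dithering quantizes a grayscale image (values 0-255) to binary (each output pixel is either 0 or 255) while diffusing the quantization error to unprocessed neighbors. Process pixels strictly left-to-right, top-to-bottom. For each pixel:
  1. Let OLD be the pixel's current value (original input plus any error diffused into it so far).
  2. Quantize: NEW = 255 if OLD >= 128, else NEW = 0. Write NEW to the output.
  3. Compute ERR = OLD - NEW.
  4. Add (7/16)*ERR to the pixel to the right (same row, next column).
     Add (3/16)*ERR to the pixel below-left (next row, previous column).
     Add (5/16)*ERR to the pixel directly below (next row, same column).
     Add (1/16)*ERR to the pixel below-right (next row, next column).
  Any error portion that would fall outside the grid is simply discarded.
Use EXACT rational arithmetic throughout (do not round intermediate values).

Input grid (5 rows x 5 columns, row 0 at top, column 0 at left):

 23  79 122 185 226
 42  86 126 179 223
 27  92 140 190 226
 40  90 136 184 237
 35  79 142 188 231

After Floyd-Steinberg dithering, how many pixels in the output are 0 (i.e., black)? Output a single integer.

Answer: 12

Derivation:
(0,0): OLD=23 → NEW=0, ERR=23
(0,1): OLD=1425/16 → NEW=0, ERR=1425/16
(0,2): OLD=41207/256 → NEW=255, ERR=-24073/256
(0,3): OLD=589249/4096 → NEW=255, ERR=-455231/4096
(0,4): OLD=11624519/65536 → NEW=255, ERR=-5087161/65536
(1,0): OLD=16867/256 → NEW=0, ERR=16867/256
(1,1): OLD=258997/2048 → NEW=0, ERR=258997/2048
(1,2): OLD=8956761/65536 → NEW=255, ERR=-7754919/65536
(1,3): OLD=18892005/262144 → NEW=0, ERR=18892005/262144
(1,4): OLD=936695823/4194304 → NEW=255, ERR=-132851697/4194304
(2,0): OLD=2336407/32768 → NEW=0, ERR=2336407/32768
(2,1): OLD=151671405/1048576 → NEW=255, ERR=-115715475/1048576
(2,2): OLD=1277718919/16777216 → NEW=0, ERR=1277718919/16777216
(2,3): OLD=62412731045/268435456 → NEW=255, ERR=-6038310235/268435456
(2,4): OLD=905227307331/4294967296 → NEW=255, ERR=-189989353149/4294967296
(3,0): OLD=697767335/16777216 → NEW=0, ERR=697767335/16777216
(3,1): OLD=12407860763/134217728 → NEW=0, ERR=12407860763/134217728
(3,2): OLD=812305024153/4294967296 → NEW=255, ERR=-282911636327/4294967296
(3,3): OLD=1242258178769/8589934592 → NEW=255, ERR=-948175142191/8589934592
(3,4): OLD=23842686518517/137438953472 → NEW=255, ERR=-11204246616843/137438953472
(4,0): OLD=140296203369/2147483648 → NEW=0, ERR=140296203369/2147483648
(4,1): OLD=8708136760169/68719476736 → NEW=0, ERR=8708136760169/68719476736
(4,2): OLD=178051298857287/1099511627776 → NEW=255, ERR=-102324166225593/1099511627776
(4,3): OLD=1642902424064873/17592186044416 → NEW=0, ERR=1642902424064873/17592186044416
(4,4): OLD=67408456062628959/281474976710656 → NEW=255, ERR=-4367662998588321/281474976710656
Output grid:
  Row 0: ..###  (2 black, running=2)
  Row 1: ..#.#  (3 black, running=5)
  Row 2: .#.##  (2 black, running=7)
  Row 3: ..###  (2 black, running=9)
  Row 4: ..#.#  (3 black, running=12)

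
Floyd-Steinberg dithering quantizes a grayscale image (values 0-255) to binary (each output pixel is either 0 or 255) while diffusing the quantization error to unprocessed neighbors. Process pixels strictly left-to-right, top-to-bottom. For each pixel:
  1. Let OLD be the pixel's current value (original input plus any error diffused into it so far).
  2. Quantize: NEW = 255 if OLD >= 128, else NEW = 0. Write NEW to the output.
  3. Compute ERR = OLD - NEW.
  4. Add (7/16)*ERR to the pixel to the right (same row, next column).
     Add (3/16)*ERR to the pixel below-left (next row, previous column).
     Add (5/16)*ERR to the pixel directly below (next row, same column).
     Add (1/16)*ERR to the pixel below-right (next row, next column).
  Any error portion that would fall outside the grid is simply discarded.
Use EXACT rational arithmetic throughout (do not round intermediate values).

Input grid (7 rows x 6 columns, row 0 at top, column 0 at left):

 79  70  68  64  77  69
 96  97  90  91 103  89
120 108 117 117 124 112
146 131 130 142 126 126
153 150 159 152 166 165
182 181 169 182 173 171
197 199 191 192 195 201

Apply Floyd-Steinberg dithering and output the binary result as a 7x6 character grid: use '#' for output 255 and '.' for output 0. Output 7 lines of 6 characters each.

(0,0): OLD=79 → NEW=0, ERR=79
(0,1): OLD=1673/16 → NEW=0, ERR=1673/16
(0,2): OLD=29119/256 → NEW=0, ERR=29119/256
(0,3): OLD=465977/4096 → NEW=0, ERR=465977/4096
(0,4): OLD=8308111/65536 → NEW=0, ERR=8308111/65536
(0,5): OLD=130508521/1048576 → NEW=0, ERR=130508521/1048576
(1,0): OLD=35915/256 → NEW=255, ERR=-29365/256
(1,1): OLD=216589/2048 → NEW=0, ERR=216589/2048
(1,2): OLD=13086225/65536 → NEW=255, ERR=-3625455/65536
(1,3): OLD=34924797/262144 → NEW=255, ERR=-31921923/262144
(1,4): OLD=2009703959/16777216 → NEW=0, ERR=2009703959/16777216
(1,5): OLD=50526241393/268435456 → NEW=255, ERR=-17924799887/268435456
(2,0): OLD=3407327/32768 → NEW=0, ERR=3407327/32768
(2,1): OLD=177209221/1048576 → NEW=255, ERR=-90177659/1048576
(2,2): OLD=769484751/16777216 → NEW=0, ERR=769484751/16777216
(2,3): OLD=15839660823/134217728 → NEW=0, ERR=15839660823/134217728
(2,4): OLD=828645064133/4294967296 → NEW=255, ERR=-266571596347/4294967296
(2,5): OLD=4911080442547/68719476736 → NEW=0, ERR=4911080442547/68719476736
(3,0): OLD=2724112879/16777216 → NEW=255, ERR=-1554077201/16777216
(3,1): OLD=10562648643/134217728 → NEW=0, ERR=10562648643/134217728
(3,2): OLD=209933523449/1073741824 → NEW=255, ERR=-63870641671/1073741824
(3,3): OLD=9901406768619/68719476736 → NEW=255, ERR=-7622059799061/68719476736
(3,4): OLD=43350733233803/549755813888 → NEW=0, ERR=43350733233803/549755813888
(3,5): OLD=1574084906804293/8796093022208 → NEW=255, ERR=-668918813858747/8796093022208
(4,0): OLD=298089856033/2147483648 → NEW=255, ERR=-249518474207/2147483648
(4,1): OLD=3670197595437/34359738368 → NEW=0, ERR=3670197595437/34359738368
(4,2): OLD=188308406525815/1099511627776 → NEW=255, ERR=-92067058557065/1099511627776
(4,3): OLD=1614478947258611/17592186044416 → NEW=0, ERR=1614478947258611/17592186044416
(4,4): OLD=58997555890475555/281474976710656 → NEW=255, ERR=-12778563170741725/281474976710656
(4,5): OLD=568812561519247381/4503599627370496 → NEW=0, ERR=568812561519247381/4503599627370496
(5,0): OLD=91104672977367/549755813888 → NEW=255, ERR=-49083059564073/549755813888
(5,1): OLD=2680299820947015/17592186044416 → NEW=255, ERR=-1805707620379065/17592186044416
(5,2): OLD=17143265523760893/140737488355328 → NEW=0, ERR=17143265523760893/140737488355328
(5,3): OLD=1126914308791937839/4503599627370496 → NEW=255, ERR=-21503596187538641/4503599627370496
(5,4): OLD=1676612229580671375/9007199254740992 → NEW=255, ERR=-620223580378281585/9007199254740992
(5,5): OLD=25581343692052121627/144115188075855872 → NEW=255, ERR=-11168029267291125733/144115188075855872
(6,0): OLD=42180158020610357/281474976710656 → NEW=255, ERR=-29595961040606923/281474976710656
(6,1): OLD=622317055577915025/4503599627370496 → NEW=255, ERR=-526100849401561455/4503599627370496
(6,2): OLD=3074111264963847977/18014398509481984 → NEW=255, ERR=-1519560354954057943/18014398509481984
(6,3): OLD=42746234317471181221/288230376151711744 → NEW=255, ERR=-30752511601215313499/288230376151711744
(6,4): OLD=516391013764559165765/4611686018427387904 → NEW=0, ERR=516391013764559165765/4611686018427387904
(6,5): OLD=16341480175694133370819/73786976294838206464 → NEW=255, ERR=-2474198779489609277501/73786976294838206464
Row 0: ......
Row 1: #.##.#
Row 2: .#..#.
Row 3: #.##.#
Row 4: #.#.#.
Row 5: ##.###
Row 6: ####.#

Answer: ......
#.##.#
.#..#.
#.##.#
#.#.#.
##.###
####.#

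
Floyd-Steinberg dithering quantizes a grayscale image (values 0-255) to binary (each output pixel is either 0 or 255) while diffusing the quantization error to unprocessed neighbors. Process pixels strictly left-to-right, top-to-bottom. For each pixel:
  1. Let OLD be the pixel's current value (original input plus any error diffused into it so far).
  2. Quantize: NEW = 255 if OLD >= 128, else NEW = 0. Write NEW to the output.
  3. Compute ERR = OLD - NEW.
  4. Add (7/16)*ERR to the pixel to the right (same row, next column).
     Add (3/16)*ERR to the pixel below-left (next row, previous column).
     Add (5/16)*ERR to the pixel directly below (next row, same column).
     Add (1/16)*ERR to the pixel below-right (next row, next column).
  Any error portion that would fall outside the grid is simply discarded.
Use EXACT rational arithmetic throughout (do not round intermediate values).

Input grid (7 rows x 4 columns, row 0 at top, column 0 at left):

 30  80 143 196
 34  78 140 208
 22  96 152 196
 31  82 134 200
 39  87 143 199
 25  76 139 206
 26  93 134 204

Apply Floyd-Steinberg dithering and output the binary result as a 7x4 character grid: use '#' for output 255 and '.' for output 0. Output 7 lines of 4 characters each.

Answer: ..##
..##
.#.#
..##
..#.
.#.#
..##

Derivation:
(0,0): OLD=30 → NEW=0, ERR=30
(0,1): OLD=745/8 → NEW=0, ERR=745/8
(0,2): OLD=23519/128 → NEW=255, ERR=-9121/128
(0,3): OLD=337561/2048 → NEW=255, ERR=-184679/2048
(1,0): OLD=7787/128 → NEW=0, ERR=7787/128
(1,1): OLD=125165/1024 → NEW=0, ERR=125165/1024
(1,2): OLD=5246833/32768 → NEW=255, ERR=-3109007/32768
(1,3): OLD=70179559/524288 → NEW=255, ERR=-63513881/524288
(2,0): OLD=1047423/16384 → NEW=0, ERR=1047423/16384
(2,1): OLD=77688421/524288 → NEW=255, ERR=-56005019/524288
(2,2): OLD=63481945/1048576 → NEW=0, ERR=63481945/1048576
(2,3): OLD=2998080917/16777216 → NEW=255, ERR=-1280109163/16777216
(3,0): OLD=259619471/8388608 → NEW=0, ERR=259619471/8388608
(3,1): OLD=10402635729/134217728 → NEW=0, ERR=10402635729/134217728
(3,2): OLD=356149798959/2147483648 → NEW=255, ERR=-191458531281/2147483648
(3,3): OLD=4842479113673/34359738368 → NEW=255, ERR=-3919254170167/34359738368
(4,0): OLD=135729327139/2147483648 → NEW=0, ERR=135729327139/2147483648
(4,1): OLD=2131850188521/17179869184 → NEW=0, ERR=2131850188521/17179869184
(4,2): OLD=84049613758921/549755813888 → NEW=255, ERR=-56138118782519/549755813888
(4,3): OLD=994901962320463/8796093022208 → NEW=0, ERR=994901962320463/8796093022208
(5,0): OLD=18696671324723/274877906944 → NEW=0, ERR=18696671324723/274877906944
(5,1): OLD=1137684849797317/8796093022208 → NEW=255, ERR=-1105318870865723/8796093022208
(5,2): OLD=356576327069161/4398046511104 → NEW=0, ERR=356576327069161/4398046511104
(5,3): OLD=38060291091247833/140737488355328 → NEW=255, ERR=2172231560639193/140737488355328
(6,0): OLD=3334685496597039/140737488355328 → NEW=0, ERR=3334685496597039/140737488355328
(6,1): OLD=188138694596547129/2251799813685248 → NEW=0, ERR=188138694596547129/2251799813685248
(6,2): OLD=6878970543983109951/36028797018963968 → NEW=255, ERR=-2308372695852701889/36028797018963968
(6,3): OLD=107140914267898212281/576460752303423488 → NEW=255, ERR=-39856577569474777159/576460752303423488
Row 0: ..##
Row 1: ..##
Row 2: .#.#
Row 3: ..##
Row 4: ..#.
Row 5: .#.#
Row 6: ..##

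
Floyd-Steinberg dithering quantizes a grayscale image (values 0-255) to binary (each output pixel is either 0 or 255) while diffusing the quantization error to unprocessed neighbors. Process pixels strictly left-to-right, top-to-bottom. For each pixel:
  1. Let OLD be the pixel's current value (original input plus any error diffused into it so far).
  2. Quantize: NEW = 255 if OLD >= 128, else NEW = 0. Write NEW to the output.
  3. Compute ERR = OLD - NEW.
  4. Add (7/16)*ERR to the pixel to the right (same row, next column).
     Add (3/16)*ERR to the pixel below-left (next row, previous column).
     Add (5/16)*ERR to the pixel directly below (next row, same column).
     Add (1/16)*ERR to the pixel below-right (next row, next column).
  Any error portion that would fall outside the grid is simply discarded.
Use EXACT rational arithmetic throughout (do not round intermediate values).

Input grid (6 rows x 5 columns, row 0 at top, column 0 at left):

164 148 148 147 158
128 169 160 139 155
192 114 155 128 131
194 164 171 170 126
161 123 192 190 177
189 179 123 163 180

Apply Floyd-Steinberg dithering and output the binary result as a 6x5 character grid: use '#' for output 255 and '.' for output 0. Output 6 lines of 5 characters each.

Answer: #.#.#
.##.#
#.#.#
####.
..#.#
##.##

Derivation:
(0,0): OLD=164 → NEW=255, ERR=-91
(0,1): OLD=1731/16 → NEW=0, ERR=1731/16
(0,2): OLD=50005/256 → NEW=255, ERR=-15275/256
(0,3): OLD=495187/4096 → NEW=0, ERR=495187/4096
(0,4): OLD=13820997/65536 → NEW=255, ERR=-2890683/65536
(1,0): OLD=30681/256 → NEW=0, ERR=30681/256
(1,1): OLD=488175/2048 → NEW=255, ERR=-34065/2048
(1,2): OLD=10715547/65536 → NEW=255, ERR=-5996133/65536
(1,3): OLD=32702911/262144 → NEW=0, ERR=32702911/262144
(1,4): OLD=852915805/4194304 → NEW=255, ERR=-216631715/4194304
(2,0): OLD=7416501/32768 → NEW=255, ERR=-939339/32768
(2,1): OLD=90802455/1048576 → NEW=0, ERR=90802455/1048576
(2,2): OLD=3131388677/16777216 → NEW=255, ERR=-1146801403/16777216
(2,3): OLD=32662469439/268435456 → NEW=0, ERR=32662469439/268435456
(2,4): OLD=755443633913/4294967296 → NEW=255, ERR=-339773026567/4294967296
(3,0): OLD=3376893029/16777216 → NEW=255, ERR=-901297051/16777216
(3,1): OLD=20528593025/134217728 → NEW=255, ERR=-13696927615/134217728
(3,2): OLD=572171145563/4294967296 → NEW=255, ERR=-523045514917/4294967296
(3,3): OLD=1165136219619/8589934592 → NEW=255, ERR=-1025297101341/8589934592
(3,4): OLD=7787697184463/137438953472 → NEW=0, ERR=7787697184463/137438953472
(4,0): OLD=268602202443/2147483648 → NEW=0, ERR=268602202443/2147483648
(4,1): OLD=8221549464523/68719476736 → NEW=0, ERR=8221549464523/68719476736
(4,2): OLD=195193480220229/1099511627776 → NEW=255, ERR=-85181984862651/1099511627776
(4,3): OLD=2143056390150603/17592186044416 → NEW=0, ERR=2143056390150603/17592186044416
(4,4): OLD=67706783343350285/281474976710656 → NEW=255, ERR=-4069335717866995/281474976710656
(5,0): OLD=275448698434113/1099511627776 → NEW=255, ERR=-4926766648767/1099511627776
(5,1): OLD=1827108132816899/8796093022208 → NEW=255, ERR=-415895587846141/8796093022208
(5,2): OLD=30518210949922331/281474976710656 → NEW=0, ERR=30518210949922331/281474976710656
(5,3): OLD=271286032961113941/1125899906842624 → NEW=255, ERR=-15818443283755179/1125899906842624
(5,4): OLD=3187631523332769559/18014398509481984 → NEW=255, ERR=-1406040096585136361/18014398509481984
Row 0: #.#.#
Row 1: .##.#
Row 2: #.#.#
Row 3: ####.
Row 4: ..#.#
Row 5: ##.##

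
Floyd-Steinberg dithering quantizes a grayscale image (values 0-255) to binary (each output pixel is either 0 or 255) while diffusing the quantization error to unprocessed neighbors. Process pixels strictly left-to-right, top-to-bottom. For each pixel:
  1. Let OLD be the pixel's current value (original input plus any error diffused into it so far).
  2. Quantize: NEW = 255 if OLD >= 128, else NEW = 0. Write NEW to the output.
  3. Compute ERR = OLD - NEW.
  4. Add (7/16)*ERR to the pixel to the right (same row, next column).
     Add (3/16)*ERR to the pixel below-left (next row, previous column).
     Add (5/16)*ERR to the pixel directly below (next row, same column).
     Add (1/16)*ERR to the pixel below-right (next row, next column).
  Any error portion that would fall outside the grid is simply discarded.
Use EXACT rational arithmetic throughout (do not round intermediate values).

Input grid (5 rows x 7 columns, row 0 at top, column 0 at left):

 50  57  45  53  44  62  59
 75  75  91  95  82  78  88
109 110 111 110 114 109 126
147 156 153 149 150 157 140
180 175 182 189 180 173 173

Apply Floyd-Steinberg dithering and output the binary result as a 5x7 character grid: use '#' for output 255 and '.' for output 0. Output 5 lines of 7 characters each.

(0,0): OLD=50 → NEW=0, ERR=50
(0,1): OLD=631/8 → NEW=0, ERR=631/8
(0,2): OLD=10177/128 → NEW=0, ERR=10177/128
(0,3): OLD=179783/2048 → NEW=0, ERR=179783/2048
(0,4): OLD=2700273/32768 → NEW=0, ERR=2700273/32768
(0,5): OLD=51407767/524288 → NEW=0, ERR=51407767/524288
(0,6): OLD=854782241/8388608 → NEW=0, ERR=854782241/8388608
(1,0): OLD=13493/128 → NEW=0, ERR=13493/128
(1,1): OLD=167731/1024 → NEW=255, ERR=-93389/1024
(1,2): OLD=3189487/32768 → NEW=0, ERR=3189487/32768
(1,3): OLD=24305635/131072 → NEW=255, ERR=-9117725/131072
(1,4): OLD=848839145/8388608 → NEW=0, ERR=848839145/8388608
(1,5): OLD=11889547385/67108864 → NEW=255, ERR=-5223212935/67108864
(1,6): OLD=98698273783/1073741824 → NEW=0, ERR=98698273783/1073741824
(2,0): OLD=2045409/16384 → NEW=0, ERR=2045409/16384
(2,1): OLD=84387835/524288 → NEW=255, ERR=-49305605/524288
(2,2): OLD=683927345/8388608 → NEW=0, ERR=683927345/8388608
(2,3): OLD=9998397801/67108864 → NEW=255, ERR=-7114362519/67108864
(2,4): OLD=43110841049/536870912 → NEW=0, ERR=43110841049/536870912
(2,5): OLD=2463046712851/17179869184 → NEW=255, ERR=-1917819929069/17179869184
(2,6): OLD=27768596162741/274877906944 → NEW=0, ERR=27768596162741/274877906944
(3,0): OLD=1412474001/8388608 → NEW=255, ERR=-726621039/8388608
(3,1): OLD=7503100669/67108864 → NEW=0, ERR=7503100669/67108864
(3,2): OLD=108253546279/536870912 → NEW=255, ERR=-28648536281/536870912
(3,3): OLD=241972468177/2147483648 → NEW=0, ERR=241972468177/2147483648
(3,4): OLD=54105142235281/274877906944 → NEW=255, ERR=-15988724035439/274877906944
(3,5): OLD=265262589387523/2199023255552 → NEW=0, ERR=265262589387523/2199023255552
(3,6): OLD=7647913113737949/35184372088832 → NEW=255, ERR=-1324101768914211/35184372088832
(4,0): OLD=186717988767/1073741824 → NEW=255, ERR=-87086176353/1073741824
(4,1): OLD=2732223215571/17179869184 → NEW=255, ERR=-1648643426349/17179869184
(4,2): OLD=41631642281917/274877906944 → NEW=255, ERR=-28462223988803/274877906944
(4,3): OLD=362111689814063/2199023255552 → NEW=255, ERR=-198639240351697/2199023255552
(4,4): OLD=2673365453843069/17592186044416 → NEW=255, ERR=-1812641987483011/17592186044416
(4,5): OLD=87215499284847837/562949953421312 → NEW=255, ERR=-56336738837586723/562949953421312
(4,6): OLD=1125867380577153563/9007199254740992 → NEW=0, ERR=1125867380577153563/9007199254740992
Row 0: .......
Row 1: .#.#.#.
Row 2: .#.#.#.
Row 3: #.#.#.#
Row 4: ######.

Answer: .......
.#.#.#.
.#.#.#.
#.#.#.#
######.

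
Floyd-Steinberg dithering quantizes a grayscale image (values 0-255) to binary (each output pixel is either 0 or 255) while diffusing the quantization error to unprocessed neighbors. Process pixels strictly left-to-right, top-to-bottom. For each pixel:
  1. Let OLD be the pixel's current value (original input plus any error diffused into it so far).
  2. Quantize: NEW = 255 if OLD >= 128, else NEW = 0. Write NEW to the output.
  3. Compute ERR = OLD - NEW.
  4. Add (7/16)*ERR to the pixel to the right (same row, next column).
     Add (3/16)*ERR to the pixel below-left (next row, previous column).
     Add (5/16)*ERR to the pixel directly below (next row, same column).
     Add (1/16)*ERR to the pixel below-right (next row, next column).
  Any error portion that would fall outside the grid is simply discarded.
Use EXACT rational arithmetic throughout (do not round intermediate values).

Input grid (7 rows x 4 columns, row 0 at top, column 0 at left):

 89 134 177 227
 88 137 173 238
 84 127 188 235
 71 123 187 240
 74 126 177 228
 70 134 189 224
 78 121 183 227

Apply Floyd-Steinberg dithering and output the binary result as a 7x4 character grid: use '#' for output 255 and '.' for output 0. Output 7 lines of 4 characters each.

(0,0): OLD=89 → NEW=0, ERR=89
(0,1): OLD=2767/16 → NEW=255, ERR=-1313/16
(0,2): OLD=36121/256 → NEW=255, ERR=-29159/256
(0,3): OLD=725679/4096 → NEW=255, ERR=-318801/4096
(1,0): OLD=25709/256 → NEW=0, ERR=25709/256
(1,1): OLD=285691/2048 → NEW=255, ERR=-236549/2048
(1,2): OLD=4400791/65536 → NEW=0, ERR=4400791/65536
(1,3): OLD=247397841/1048576 → NEW=255, ERR=-19989039/1048576
(2,0): OLD=3071225/32768 → NEW=0, ERR=3071225/32768
(2,1): OLD=158102339/1048576 → NEW=255, ERR=-109284541/1048576
(2,2): OLD=320013487/2097152 → NEW=255, ERR=-214760273/2097152
(2,3): OLD=6322904531/33554432 → NEW=255, ERR=-2233475629/33554432
(3,0): OLD=1354724713/16777216 → NEW=0, ERR=1354724713/16777216
(3,1): OLD=30176091447/268435456 → NEW=0, ERR=30176091447/268435456
(3,2): OLD=795364692169/4294967296 → NEW=255, ERR=-299851968311/4294967296
(3,3): OLD=12524457196799/68719476736 → NEW=255, ERR=-4999009370881/68719476736
(4,0): OLD=516733831285/4294967296 → NEW=0, ERR=516733831285/4294967296
(4,1): OLD=7068565912543/34359738368 → NEW=255, ERR=-1693167371297/34359738368
(4,2): OLD=139649108751103/1099511627776 → NEW=0, ERR=139649108751103/1099511627776
(4,3): OLD=4511879325826473/17592186044416 → NEW=255, ERR=25871884500393/17592186044416
(5,0): OLD=54072758109669/549755813888 → NEW=0, ERR=54072758109669/549755813888
(5,1): OLD=3394695951141859/17592186044416 → NEW=255, ERR=-1091311490184221/17592186044416
(5,2): OLD=1748194775828431/8796093022208 → NEW=255, ERR=-494808944834609/8796093022208
(5,3): OLD=58486814718022031/281474976710656 → NEW=255, ERR=-13289304343195249/281474976710656
(6,0): OLD=27332755010425545/281474976710656 → NEW=0, ERR=27332755010425545/281474976710656
(6,1): OLD=629143514218099215/4503599627370496 → NEW=255, ERR=-519274390761377265/4503599627370496
(6,2): OLD=7367645724874039865/72057594037927936 → NEW=0, ERR=7367645724874039865/72057594037927936
(6,3): OLD=292222917184497506959/1152921504606846976 → NEW=255, ERR=-1772066490248471921/1152921504606846976
Row 0: .###
Row 1: .#.#
Row 2: .###
Row 3: ..##
Row 4: .#.#
Row 5: .###
Row 6: .#.#

Answer: .###
.#.#
.###
..##
.#.#
.###
.#.#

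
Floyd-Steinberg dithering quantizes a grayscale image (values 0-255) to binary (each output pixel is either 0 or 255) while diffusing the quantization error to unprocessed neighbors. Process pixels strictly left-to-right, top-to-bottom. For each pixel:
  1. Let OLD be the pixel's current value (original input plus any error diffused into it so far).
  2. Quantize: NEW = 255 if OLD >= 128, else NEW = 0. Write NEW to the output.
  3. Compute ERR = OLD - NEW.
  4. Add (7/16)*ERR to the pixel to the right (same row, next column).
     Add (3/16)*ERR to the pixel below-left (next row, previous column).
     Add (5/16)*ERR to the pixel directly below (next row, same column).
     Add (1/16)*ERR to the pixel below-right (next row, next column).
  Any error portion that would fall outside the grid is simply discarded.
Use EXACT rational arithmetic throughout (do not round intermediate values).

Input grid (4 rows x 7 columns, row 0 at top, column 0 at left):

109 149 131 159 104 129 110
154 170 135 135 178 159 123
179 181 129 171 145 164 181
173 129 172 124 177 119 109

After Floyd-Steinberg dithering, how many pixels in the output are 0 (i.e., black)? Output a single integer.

Answer: 12

Derivation:
(0,0): OLD=109 → NEW=0, ERR=109
(0,1): OLD=3147/16 → NEW=255, ERR=-933/16
(0,2): OLD=27005/256 → NEW=0, ERR=27005/256
(0,3): OLD=840299/4096 → NEW=255, ERR=-204181/4096
(0,4): OLD=5386477/65536 → NEW=0, ERR=5386477/65536
(0,5): OLD=172971643/1048576 → NEW=255, ERR=-94415237/1048576
(0,6): OLD=1184587101/16777216 → NEW=0, ERR=1184587101/16777216
(1,0): OLD=45345/256 → NEW=255, ERR=-19935/256
(1,1): OLD=295527/2048 → NEW=255, ERR=-226713/2048
(1,2): OLD=6982387/65536 → NEW=0, ERR=6982387/65536
(1,3): OLD=49293175/262144 → NEW=255, ERR=-17553545/262144
(1,4): OLD=2590247301/16777216 → NEW=255, ERR=-1687942779/16777216
(1,5): OLD=14122559253/134217728 → NEW=0, ERR=14122559253/134217728
(1,6): OLD=398296737179/2147483648 → NEW=255, ERR=-149311593061/2147483648
(2,0): OLD=4387933/32768 → NEW=255, ERR=-3967907/32768
(2,1): OLD=113811279/1048576 → NEW=0, ERR=113811279/1048576
(2,2): OLD=3192811181/16777216 → NEW=255, ERR=-1085378899/16777216
(2,3): OLD=14705669509/134217728 → NEW=0, ERR=14705669509/134217728
(2,4): OLD=190093683541/1073741824 → NEW=255, ERR=-83710481579/1073741824
(2,5): OLD=4928863635591/34359738368 → NEW=255, ERR=-3832869648249/34359738368
(2,6): OLD=64346162499873/549755813888 → NEW=0, ERR=64346162499873/549755813888
(3,0): OLD=2609027085/16777216 → NEW=255, ERR=-1669162995/16777216
(3,1): OLD=13380615049/134217728 → NEW=0, ERR=13380615049/134217728
(3,2): OLD=239150594539/1073741824 → NEW=255, ERR=-34653570581/1073741824
(3,3): OLD=538839967709/4294967296 → NEW=0, ERR=538839967709/4294967296
(3,4): OLD=106354182646797/549755813888 → NEW=255, ERR=-33833549894643/549755813888
(3,5): OLD=326724684725751/4398046511104 → NEW=0, ERR=326724684725751/4398046511104
(3,6): OLD=12040505093464681/70368744177664 → NEW=255, ERR=-5903524671839639/70368744177664
Output grid:
  Row 0: .#.#.#.  (4 black, running=4)
  Row 1: ##.##.#  (2 black, running=6)
  Row 2: #.#.##.  (3 black, running=9)
  Row 3: #.#.#.#  (3 black, running=12)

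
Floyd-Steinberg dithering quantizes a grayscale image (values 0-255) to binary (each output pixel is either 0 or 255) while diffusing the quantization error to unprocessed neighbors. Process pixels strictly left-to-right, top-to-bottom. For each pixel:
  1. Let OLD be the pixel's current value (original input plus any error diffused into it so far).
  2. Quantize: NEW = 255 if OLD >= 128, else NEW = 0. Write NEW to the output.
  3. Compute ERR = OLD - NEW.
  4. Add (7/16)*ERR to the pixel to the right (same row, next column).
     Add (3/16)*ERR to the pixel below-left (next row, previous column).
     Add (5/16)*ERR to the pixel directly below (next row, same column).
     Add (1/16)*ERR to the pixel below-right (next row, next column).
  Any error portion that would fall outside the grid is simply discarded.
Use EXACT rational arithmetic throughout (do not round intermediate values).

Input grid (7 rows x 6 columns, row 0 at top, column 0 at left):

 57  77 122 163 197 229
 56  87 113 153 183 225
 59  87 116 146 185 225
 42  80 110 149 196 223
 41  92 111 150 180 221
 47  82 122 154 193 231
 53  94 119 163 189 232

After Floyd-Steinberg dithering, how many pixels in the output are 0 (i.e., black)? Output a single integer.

Answer: 19

Derivation:
(0,0): OLD=57 → NEW=0, ERR=57
(0,1): OLD=1631/16 → NEW=0, ERR=1631/16
(0,2): OLD=42649/256 → NEW=255, ERR=-22631/256
(0,3): OLD=509231/4096 → NEW=0, ERR=509231/4096
(0,4): OLD=16475209/65536 → NEW=255, ERR=-236471/65536
(0,5): OLD=238468607/1048576 → NEW=255, ERR=-28918273/1048576
(1,0): OLD=23789/256 → NEW=0, ERR=23789/256
(1,1): OLD=300027/2048 → NEW=255, ERR=-222213/2048
(1,2): OLD=4429335/65536 → NEW=0, ERR=4429335/65536
(1,3): OLD=56418251/262144 → NEW=255, ERR=-10428469/262144
(1,4): OLD=2802924033/16777216 → NEW=255, ERR=-1475266047/16777216
(1,5): OLD=47697116855/268435456 → NEW=255, ERR=-20753924425/268435456
(2,0): OLD=2218233/32768 → NEW=0, ERR=2218233/32768
(2,1): OLD=106105283/1048576 → NEW=0, ERR=106105283/1048576
(2,2): OLD=2804326153/16777216 → NEW=255, ERR=-1473863927/16777216
(2,3): OLD=11122765313/134217728 → NEW=0, ERR=11122765313/134217728
(2,4): OLD=759325854851/4294967296 → NEW=255, ERR=-335890805629/4294967296
(2,5): OLD=11072664564165/68719476736 → NEW=255, ERR=-6450802003515/68719476736
(3,0): OLD=1377876201/16777216 → NEW=0, ERR=1377876201/16777216
(3,1): OLD=18161268021/134217728 → NEW=255, ERR=-16064252619/134217728
(3,2): OLD=55884324015/1073741824 → NEW=0, ERR=55884324015/1073741824
(3,3): OLD=12198623973965/68719476736 → NEW=255, ERR=-5324842593715/68719476736
(3,4): OLD=68850783133741/549755813888 → NEW=0, ERR=68850783133741/549755813888
(3,5): OLD=2142458122627459/8796093022208 → NEW=255, ERR=-100545598035581/8796093022208
(4,0): OLD=94969119751/2147483648 → NEW=0, ERR=94969119751/2147483648
(4,1): OLD=3052413656411/34359738368 → NEW=0, ERR=3052413656411/34359738368
(4,2): OLD=158463140435617/1099511627776 → NEW=255, ERR=-121912324647263/1099511627776
(4,3): OLD=1829784473228165/17592186044416 → NEW=0, ERR=1829784473228165/17592186044416
(4,4): OLD=72523679129709269/281474976710656 → NEW=255, ERR=747560068491989/281474976710656
(4,5): OLD=1019692743407105971/4503599627370496 → NEW=255, ERR=-128725161572370509/4503599627370496
(5,0): OLD=42593293802049/549755813888 → NEW=0, ERR=42593293802049/549755813888
(5,1): OLD=2210138769267281/17592186044416 → NEW=0, ERR=2210138769267281/17592186044416
(5,2): OLD=23555060891778443/140737488355328 → NEW=255, ERR=-12332998638830197/140737488355328
(5,3): OLD=638308244625463465/4503599627370496 → NEW=255, ERR=-510109660354013015/4503599627370496
(5,4): OLD=1309800271593832297/9007199254740992 → NEW=255, ERR=-987035538365120663/9007199254740992
(5,5): OLD=25118029983434900349/144115188075855872 → NEW=255, ERR=-11631342975908347011/144115188075855872
(6,0): OLD=28363517081794451/281474976710656 → NEW=0, ERR=28363517081794451/281474976710656
(6,1): OLD=746503860680438167/4503599627370496 → NEW=255, ERR=-401914044299038313/4503599627370496
(6,2): OLD=705910535519427391/18014398509481984 → NEW=0, ERR=705910535519427391/18014398509481984
(6,3): OLD=34219894798323756515/288230376151711744 → NEW=0, ERR=34219894798323756515/288230376151711744
(6,4): OLD=850787158814516388355/4611686018427387904 → NEW=255, ERR=-325192775884467527165/4611686018427387904
(6,5): OLD=12475851997422913908277/73786976294838206464 → NEW=255, ERR=-6339826957760828740043/73786976294838206464
Output grid:
  Row 0: ..#.##  (3 black, running=3)
  Row 1: .#.###  (2 black, running=5)
  Row 2: ..#.##  (3 black, running=8)
  Row 3: .#.#.#  (3 black, running=11)
  Row 4: ..#.##  (3 black, running=14)
  Row 5: ..####  (2 black, running=16)
  Row 6: .#..##  (3 black, running=19)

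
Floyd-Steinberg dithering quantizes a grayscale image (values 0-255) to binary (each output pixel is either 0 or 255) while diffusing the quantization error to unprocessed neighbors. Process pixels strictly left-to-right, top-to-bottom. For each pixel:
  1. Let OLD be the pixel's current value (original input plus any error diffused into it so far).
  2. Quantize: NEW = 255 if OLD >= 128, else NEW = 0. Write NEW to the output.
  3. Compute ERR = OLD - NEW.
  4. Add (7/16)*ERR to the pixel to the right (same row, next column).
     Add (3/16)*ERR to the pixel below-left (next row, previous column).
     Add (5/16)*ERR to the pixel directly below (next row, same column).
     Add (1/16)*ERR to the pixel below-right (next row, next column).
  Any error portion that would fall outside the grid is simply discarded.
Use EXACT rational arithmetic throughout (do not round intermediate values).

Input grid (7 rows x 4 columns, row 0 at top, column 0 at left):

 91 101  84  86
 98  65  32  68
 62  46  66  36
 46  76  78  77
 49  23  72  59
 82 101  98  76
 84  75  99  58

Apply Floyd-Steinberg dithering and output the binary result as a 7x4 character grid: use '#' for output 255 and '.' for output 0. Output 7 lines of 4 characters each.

(0,0): OLD=91 → NEW=0, ERR=91
(0,1): OLD=2253/16 → NEW=255, ERR=-1827/16
(0,2): OLD=8715/256 → NEW=0, ERR=8715/256
(0,3): OLD=413261/4096 → NEW=0, ERR=413261/4096
(1,0): OLD=26887/256 → NEW=0, ERR=26887/256
(1,1): OLD=178865/2048 → NEW=0, ERR=178865/2048
(1,2): OLD=6070533/65536 → NEW=0, ERR=6070533/65536
(1,3): OLD=149088819/1048576 → NEW=255, ERR=-118298061/1048576
(2,0): OLD=3643691/32768 → NEW=0, ERR=3643691/32768
(2,1): OLD=152959241/1048576 → NEW=255, ERR=-114427639/1048576
(2,2): OLD=66078765/2097152 → NEW=0, ERR=66078765/2097152
(2,3): OLD=681787353/33554432 → NEW=0, ERR=681787353/33554432
(3,0): OLD=1011459579/16777216 → NEW=0, ERR=1011459579/16777216
(3,1): OLD=21778560741/268435456 → NEW=0, ERR=21778560741/268435456
(3,2): OLD=516817204763/4294967296 → NEW=0, ERR=516817204763/4294967296
(3,3): OLD=9480793358653/68719476736 → NEW=255, ERR=-8042673209027/68719476736
(4,0): OLD=356705846047/4294967296 → NEW=0, ERR=356705846047/4294967296
(4,1): OLD=3814579506525/34359738368 → NEW=0, ERR=3814579506525/34359738368
(4,2): OLD=155361618594877/1099511627776 → NEW=255, ERR=-125013846488003/1099511627776
(4,3): OLD=-348266601098309/17592186044416 → NEW=0, ERR=-348266601098309/17592186044416
(5,0): OLD=70791949100271/549755813888 → NEW=255, ERR=-69395783441169/549755813888
(5,1): OLD=1131877700477673/17592186044416 → NEW=0, ERR=1131877700477673/17592186044416
(5,2): OLD=825464025187301/8796093022208 → NEW=0, ERR=825464025187301/8796093022208
(5,3): OLD=29207040033332477/281474976710656 → NEW=0, ERR=29207040033332477/281474976710656
(6,0): OLD=15936205794541083/281474976710656 → NEW=0, ERR=15936205794541083/281474976710656
(6,1): OLD=583587533948890989/4503599627370496 → NEW=255, ERR=-564830371030585491/4503599627370496
(6,2): OLD=6984775729942500971/72057594037927936 → NEW=0, ERR=6984775729942500971/72057594037927936
(6,3): OLD=159910089913794571757/1152921504606846976 → NEW=255, ERR=-134084893760951407123/1152921504606846976
Row 0: .#..
Row 1: ...#
Row 2: .#..
Row 3: ...#
Row 4: ..#.
Row 5: #...
Row 6: .#.#

Answer: .#..
...#
.#..
...#
..#.
#...
.#.#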